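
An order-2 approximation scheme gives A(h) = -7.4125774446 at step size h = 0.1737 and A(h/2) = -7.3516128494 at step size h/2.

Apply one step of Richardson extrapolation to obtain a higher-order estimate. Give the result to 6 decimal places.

-7.331291

With r = 2 the leading error scales as h^2, so the weight is 2^2 = 4.
Weighted: (-29.4064513976) − (-7.4125774446) = -21.9938739530
Divide by 2^2 − 1 = 3.
(4×(-7.3516128494) − (-7.4125774446))/(4 − 1) = -7.3312913177
Correction |R − A(h/2)| = 2.032e-02; gap |A(h/2) − A(h)| = 6.096e-02.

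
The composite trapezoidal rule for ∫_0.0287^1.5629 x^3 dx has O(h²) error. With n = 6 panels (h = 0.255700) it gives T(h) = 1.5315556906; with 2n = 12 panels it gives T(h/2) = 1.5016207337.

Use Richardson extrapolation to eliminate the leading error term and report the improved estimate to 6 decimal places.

Order 2 gives 2^r = 4 and 2^r − 1 = 3.
4×1.5016207337 = 6.0064829348; subtract 1.5315556906 → 4.4749272442
Extrapolated: 4.4749272442 / 3 = 1.4916424147

1.491642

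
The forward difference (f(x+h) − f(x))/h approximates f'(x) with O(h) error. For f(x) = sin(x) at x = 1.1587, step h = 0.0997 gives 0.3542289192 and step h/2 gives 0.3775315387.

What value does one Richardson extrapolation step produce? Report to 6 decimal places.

0.400834

Method order is 1; weight 2^1 = 2.
A(h/2) − A(h) = 0.3775315387 − 0.3542289192 = 0.0233026195
Divide by 2^1 − 1 = 1: 0.0233026195/1 = 0.0233026195
R = A(h/2) + (A(h/2) − A(h))/1 = 0.3775315387 + 0.0233026195 = 0.4008341582
Correction |R − A(h/2)| = 2.330e-02; gap |A(h/2) − A(h)| = 2.330e-02.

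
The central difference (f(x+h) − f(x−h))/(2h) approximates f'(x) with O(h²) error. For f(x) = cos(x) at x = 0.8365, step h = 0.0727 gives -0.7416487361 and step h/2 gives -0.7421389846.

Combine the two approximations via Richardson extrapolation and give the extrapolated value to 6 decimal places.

-0.742302

r = 2, so 2^r = 4.
A(h/2) − A(h) = -0.7421389846 − (-0.7416487361) = -0.0004902485
Correction (A(h/2) − A(h))/(4 − 1) = (-0.0004902485)/3 = -0.0001634162
R = A(h/2) + (A(h/2) − A(h))/3 = -0.7421389846 − 0.0001634162 = -0.7423024008
Gap between inputs: 4.902e-04; correction applied: −0.0001634162.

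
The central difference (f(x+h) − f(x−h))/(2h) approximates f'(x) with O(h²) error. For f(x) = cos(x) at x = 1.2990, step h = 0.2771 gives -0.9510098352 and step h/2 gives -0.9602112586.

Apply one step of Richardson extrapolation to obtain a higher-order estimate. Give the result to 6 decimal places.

-0.963278

With r = 2 the leading error scales as h^2, so the weight is 2^2 = 4.
A(h/2) − A(h) = -0.9602112586 − (-0.9510098352) = -0.0092014234
Correction (A(h/2) − A(h))/(4 − 1) = (-0.0092014234)/3 = -0.0030671411
R = -0.9602112586 − 0.0030671411 = -0.9632783997
Gap between inputs: 9.201e-03; correction applied: −0.0030671411.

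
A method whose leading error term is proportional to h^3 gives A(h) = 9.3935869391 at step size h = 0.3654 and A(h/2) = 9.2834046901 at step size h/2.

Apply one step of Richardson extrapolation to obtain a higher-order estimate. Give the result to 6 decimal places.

9.267664

With r = 3 the leading error scales as h^3, so the weight is 2^3 = 8.
2^3*A(h/2) = 74.2672375208; minus A(h) gives 64.8736505817.
Extrapolated: 64.8736505817 / 7 = 9.2676643688
Correction |R − A(h/2)| = 1.574e-02; gap |A(h/2) − A(h)| = 1.102e-01.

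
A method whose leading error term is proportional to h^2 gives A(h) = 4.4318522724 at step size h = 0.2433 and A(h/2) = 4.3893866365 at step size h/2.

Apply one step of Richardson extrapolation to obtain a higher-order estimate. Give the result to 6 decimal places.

The method has order 2: 2^2 = 4.
Weighted: 17.5575465460 − 4.4318522724 = 13.1256942736
Extrapolated: 13.1256942736 / 3 = 4.3752314245
Gap between inputs: 4.247e-02; correction applied: −0.0141552120.

4.375231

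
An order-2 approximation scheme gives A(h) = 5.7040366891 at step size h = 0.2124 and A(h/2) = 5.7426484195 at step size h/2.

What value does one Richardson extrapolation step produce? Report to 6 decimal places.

r = 2, so 2^r = 4.
Numerator 4 × A(h/2) − A(h) = 4 × 5.7426484195 − 5.7040366891 = 17.2665569889
Divide by 2^2 − 1 = 3.
R = 17.2665569889/3 = 5.7555189963
Correction |R − A(h/2)| = 1.287e-02; gap |A(h/2) − A(h)| = 3.861e-02.

5.755519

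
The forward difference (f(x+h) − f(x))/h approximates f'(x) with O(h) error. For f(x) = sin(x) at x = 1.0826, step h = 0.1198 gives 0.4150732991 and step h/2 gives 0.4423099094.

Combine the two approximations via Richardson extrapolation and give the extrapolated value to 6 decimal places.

0.469547

Error is O(h^1); halving h shrinks it by 2^1 = 2.
2*0.4423099094 − 0.4150732991 = 0.4695465197
Extrapolated: 0.4695465197 / 1 = 0.4695465197
Shift from A(h/2): +0.0272366103.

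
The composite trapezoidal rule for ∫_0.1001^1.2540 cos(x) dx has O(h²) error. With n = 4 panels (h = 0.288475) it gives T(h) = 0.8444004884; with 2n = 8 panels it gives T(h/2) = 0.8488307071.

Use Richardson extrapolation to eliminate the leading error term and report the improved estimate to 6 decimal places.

r = 2: numerator weight 4, denominator 3.
Weighted: 3.3953228284 − 0.8444004884 = 2.5509223400
Divide by 2^2 − 1 = 3.
Extrapolated: 2.5509223400 / 3 = 0.8503074467
Shift from A(h/2): +0.0014767396.

0.850307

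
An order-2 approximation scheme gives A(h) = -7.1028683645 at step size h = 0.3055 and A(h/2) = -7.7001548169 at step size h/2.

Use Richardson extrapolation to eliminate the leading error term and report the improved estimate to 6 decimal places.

-7.899250

Order 2 gives 2^r = 4 and 2^r − 1 = 3.
A(h/2) − A(h) = -7.7001548169 − (-7.1028683645) = -0.5972864524
Divide by 2^2 − 1 = 3: (-0.5972864524)/3 = -0.1990954841
R = -7.7001548169 − 0.1990954841 = -7.8992503010
Correction |R − A(h/2)| = 1.991e-01; gap |A(h/2) − A(h)| = 5.973e-01.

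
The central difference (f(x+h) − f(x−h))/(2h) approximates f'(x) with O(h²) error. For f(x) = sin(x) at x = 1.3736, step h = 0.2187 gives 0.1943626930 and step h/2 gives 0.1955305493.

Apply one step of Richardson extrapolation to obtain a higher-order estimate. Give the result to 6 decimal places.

The method has order 2: 2^2 = 4.
4*0.1955305493 − 0.1943626930 = 0.5877595042
Denominator 4 − 1 = 3.
So the Richardson estimate is 0.1959198347.

0.195920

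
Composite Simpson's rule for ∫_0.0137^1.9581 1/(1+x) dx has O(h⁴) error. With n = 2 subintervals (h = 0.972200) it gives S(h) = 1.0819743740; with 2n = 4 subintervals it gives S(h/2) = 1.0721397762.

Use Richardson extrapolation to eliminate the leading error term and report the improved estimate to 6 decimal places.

1.071484

With r = 4 the leading error scales as h^4, so the weight is 2^4 = 16.
Top: 16(1.0721397762) − (1.0819743740) = 16.0722620452
Divide by 2^4 − 1 = 15.
R = 16.0722620452/15 = 1.0714841363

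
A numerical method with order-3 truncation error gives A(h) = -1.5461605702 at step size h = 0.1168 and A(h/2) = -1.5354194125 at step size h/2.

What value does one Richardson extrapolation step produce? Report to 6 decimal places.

-1.533885

Error is O(h^3); halving h shrinks it by 2^3 = 8.
Numerator 8 × A(h/2) − A(h) = 8 × (-1.5354194125) − (-1.5461605702) = -10.7371947298
Divide by 2^3 − 1 = 7.
(-10.7371947298) ÷ 7 = -1.5338849614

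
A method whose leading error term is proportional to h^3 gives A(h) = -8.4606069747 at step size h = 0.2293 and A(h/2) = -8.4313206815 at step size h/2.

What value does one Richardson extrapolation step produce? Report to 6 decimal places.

-8.427137

r = 3, so 2^r = 8.
8·(-8.4313206815) = -67.4505654520; (-67.4505654520) − (-8.4606069747) = -58.9899584773
R = (-58.9899584773)/7 = -8.4271369253
Shift from A(h/2): +0.0041837562.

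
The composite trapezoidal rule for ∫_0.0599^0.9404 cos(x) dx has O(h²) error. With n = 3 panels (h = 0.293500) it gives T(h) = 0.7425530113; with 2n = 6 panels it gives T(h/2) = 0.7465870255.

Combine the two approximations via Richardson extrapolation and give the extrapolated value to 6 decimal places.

Order 2 gives 2^r = 4 and 2^r − 1 = 3.
Weighted: 2.9863481020 − 0.7425530113 = 2.2437950907
Denominator 4 − 1 = 3.
R = 2.2437950907/3 = 0.7479316969

0.747932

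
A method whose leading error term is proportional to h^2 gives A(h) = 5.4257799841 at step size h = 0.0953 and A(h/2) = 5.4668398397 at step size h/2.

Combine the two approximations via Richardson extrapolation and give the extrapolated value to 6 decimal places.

The method has order 2: 2^2 = 4.
4*5.4668398397 − 5.4257799841 = 16.4415793747
Denominator 4 − 1 = 3.
R = 16.4415793747/3 = 5.4805264582
Correction |R − A(h/2)| = 1.369e-02; gap |A(h/2) − A(h)| = 4.106e-02.

5.480526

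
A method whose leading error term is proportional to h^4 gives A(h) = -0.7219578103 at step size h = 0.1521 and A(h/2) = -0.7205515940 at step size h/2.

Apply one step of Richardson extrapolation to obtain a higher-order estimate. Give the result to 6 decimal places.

-0.720458

The method has order 4: 2^4 = 16.
Top: 16(-0.7205515940) − (-0.7219578103) = -10.8068676937
Divide by 2^4 − 1 = 15.
Result: -0.7204578462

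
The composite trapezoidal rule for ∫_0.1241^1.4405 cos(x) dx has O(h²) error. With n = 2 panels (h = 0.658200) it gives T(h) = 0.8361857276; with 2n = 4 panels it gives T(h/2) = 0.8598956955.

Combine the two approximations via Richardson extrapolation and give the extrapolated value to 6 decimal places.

0.867799

With r = 2 the leading error scales as h^2, so the weight is 2^2 = 4.
4·0.8598956955 = 3.4395827820; subtract 0.8361857276 → 2.6033970544
Denominator 4 − 1 = 3.
So the Richardson estimate is 0.8677990181.
Correction |R − A(h/2)| = 7.903e-03; gap |A(h/2) − A(h)| = 2.371e-02.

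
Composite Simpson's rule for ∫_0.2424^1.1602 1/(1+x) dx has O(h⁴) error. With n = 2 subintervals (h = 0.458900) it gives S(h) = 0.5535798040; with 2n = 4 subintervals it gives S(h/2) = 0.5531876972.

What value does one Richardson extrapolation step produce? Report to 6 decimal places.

0.553162

Method order is 4; weight 2^4 = 16.
Weighted: 8.8510031552 − 0.5535798040 = 8.2974233512
Denominator 16 − 1 = 15.
(16*0.5531876972 − 0.5535798040)/(16 − 1) = 0.5531615567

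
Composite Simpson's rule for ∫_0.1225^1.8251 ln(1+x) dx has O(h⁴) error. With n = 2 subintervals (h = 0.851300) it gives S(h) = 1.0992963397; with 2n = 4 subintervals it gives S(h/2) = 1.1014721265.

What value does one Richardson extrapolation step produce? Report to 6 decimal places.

r = 4: numerator weight 16, denominator 15.
Numerator 16·A(h/2) − A(h) = 16·1.1014721265 − 1.0992963397 = 16.5242576843
R = 16.5242576843/15 = 1.1016171790
Correction |R − A(h/2)| = 1.451e-04; gap |A(h/2) − A(h)| = 2.176e-03.

1.101617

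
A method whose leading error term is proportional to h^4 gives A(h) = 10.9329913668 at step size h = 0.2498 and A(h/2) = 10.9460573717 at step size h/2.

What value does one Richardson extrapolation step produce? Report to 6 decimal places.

10.946928

Method order is 4; weight 2^4 = 16.
2^4×A(h/2) = 175.1369179472; minus A(h) gives 164.2039265804.
164.2039265804 ÷ 15 = 10.9469284387
Shift from A(h/2): +0.0008710670.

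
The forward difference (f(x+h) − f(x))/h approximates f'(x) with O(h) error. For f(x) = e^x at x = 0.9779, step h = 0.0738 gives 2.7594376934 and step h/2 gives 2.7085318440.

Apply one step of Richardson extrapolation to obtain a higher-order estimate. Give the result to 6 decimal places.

r = 1, so 2^r = 2.
2×2.7085318440 = 5.4170636880; 5.4170636880 − 2.7594376934 = 2.6576259946
Extrapolated: 2.6576259946 / 1 = 2.6576259946
Shift from A(h/2): −0.0509058494.

2.657626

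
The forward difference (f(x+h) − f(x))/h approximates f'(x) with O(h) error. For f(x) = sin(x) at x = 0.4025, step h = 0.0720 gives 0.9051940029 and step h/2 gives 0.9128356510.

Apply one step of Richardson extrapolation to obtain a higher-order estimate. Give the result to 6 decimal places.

0.920477

r = 1, so 2^r = 2.
2*0.9128356510 = 1.8256713020; subtract 0.9051940029 → 0.9204772991
Extrapolated: 0.9204772991 / 1 = 0.9204772991
Shift from A(h/2): +0.0076416481.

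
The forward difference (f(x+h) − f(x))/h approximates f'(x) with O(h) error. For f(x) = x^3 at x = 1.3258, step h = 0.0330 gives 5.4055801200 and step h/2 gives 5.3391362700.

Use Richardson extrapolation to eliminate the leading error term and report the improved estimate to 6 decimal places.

The method has order 1: 2^1 = 2.
Numerator 2*A(h/2) − A(h) = 2*5.3391362700 − 5.4055801200 = 5.2726924200
Denominator 2 − 1 = 1.
So the Richardson estimate is 5.2726924200.

5.272692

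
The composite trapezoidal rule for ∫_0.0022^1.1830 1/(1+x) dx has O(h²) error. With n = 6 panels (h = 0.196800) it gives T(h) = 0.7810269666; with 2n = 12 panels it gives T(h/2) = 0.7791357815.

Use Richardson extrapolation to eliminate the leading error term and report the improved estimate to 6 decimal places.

Leading term ∝ h^2; use weight 4 = 2^2.
4*0.7791357815 − 0.7810269666 = 2.3355161594
(4*0.7791357815 − 0.7810269666)/(4 − 1) = 0.7785053865
Shift from A(h/2): −0.0006303950.

0.778505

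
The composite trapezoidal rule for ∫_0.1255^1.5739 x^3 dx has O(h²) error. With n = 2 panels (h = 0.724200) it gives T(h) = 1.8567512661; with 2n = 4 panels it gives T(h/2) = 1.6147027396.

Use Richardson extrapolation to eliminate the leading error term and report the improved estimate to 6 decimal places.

r = 2: numerator weight 4, denominator 3.
2^2×A(h/2) = 6.4588109584; minus A(h) gives 4.6020596923.
Divide by 2^2 − 1 = 3.
R = 4.6020596923/3 = 1.5340198974

1.534020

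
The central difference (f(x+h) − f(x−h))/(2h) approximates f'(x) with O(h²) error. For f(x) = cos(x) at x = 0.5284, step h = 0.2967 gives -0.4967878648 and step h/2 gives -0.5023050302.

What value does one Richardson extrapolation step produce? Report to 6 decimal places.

r = 2, so 2^r = 4.
A(h/2) − A(h) = -0.5023050302 − (-0.4967878648) = -0.0055171654
Correction (A(h/2) − A(h))/(4 − 1) = (-0.0055171654)/3 = -0.0018390551
R = A(h/2) + (A(h/2) − A(h))/3 = -0.5023050302 − 0.0018390551 = -0.5041440853
Gap between inputs: 5.517e-03; correction applied: −0.0018390551.

-0.504144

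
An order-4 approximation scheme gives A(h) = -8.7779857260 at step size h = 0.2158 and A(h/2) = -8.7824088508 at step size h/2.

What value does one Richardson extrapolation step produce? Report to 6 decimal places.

r = 4: numerator weight 16, denominator 15.
Numerator 16 × A(h/2) − A(h) = 16 × (-8.7824088508) − (-8.7779857260) = -131.7405558868
(16 × (-8.7824088508) − (-8.7779857260))/(16 − 1) = -8.7827037258

-8.782704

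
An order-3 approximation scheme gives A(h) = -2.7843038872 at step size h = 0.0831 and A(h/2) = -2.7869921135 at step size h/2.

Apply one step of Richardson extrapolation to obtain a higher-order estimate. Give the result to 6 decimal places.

-2.787376

Leading term ∝ h^3; use weight 8 = 2^3.
8*(-2.7869921135) = -22.2959369080; subtract (-2.7843038872) → -19.5116330208
(-19.5116330208) ÷ 7 = -2.7873761458
Shift from A(h/2): −0.0003840323.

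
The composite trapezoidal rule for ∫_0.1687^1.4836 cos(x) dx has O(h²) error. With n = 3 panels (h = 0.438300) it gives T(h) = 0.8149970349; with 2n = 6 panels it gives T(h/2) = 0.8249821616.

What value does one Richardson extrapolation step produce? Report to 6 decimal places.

0.828311

r = 2: numerator weight 4, denominator 3.
Weighted: 3.2999286464 − 0.8149970349 = 2.4849316115
Denominator 4 − 1 = 3.
So the Richardson estimate is 0.8283105372.
Shift from A(h/2): +0.0033283756.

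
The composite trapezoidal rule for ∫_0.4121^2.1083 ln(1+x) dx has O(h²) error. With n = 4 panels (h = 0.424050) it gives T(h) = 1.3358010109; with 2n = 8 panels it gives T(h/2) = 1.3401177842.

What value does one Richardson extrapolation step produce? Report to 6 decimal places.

Leading term ∝ h^2; use weight 4 = 2^2.
A(h/2) − A(h) = 1.3401177842 − 1.3358010109 = 0.0043167733
Correction (A(h/2) − A(h))/(4 − 1) = 0.0043167733/3 = 0.0014389244
R = A(h/2) + (A(h/2) − A(h))/3 = 1.3401177842 + 0.0014389244 = 1.3415567086
Shift from A(h/2): +0.0014389244.

1.341557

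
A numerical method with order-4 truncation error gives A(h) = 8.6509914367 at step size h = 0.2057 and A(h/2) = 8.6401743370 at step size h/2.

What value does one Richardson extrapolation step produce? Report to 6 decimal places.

Error is O(h^4); halving h shrinks it by 2^4 = 16.
Weighted: 138.2427893920 − 8.6509914367 = 129.5917979553
Divide by 2^4 − 1 = 15.
(16 × 8.6401743370 − 8.6509914367)/(16 − 1) = 8.6394531970

8.639453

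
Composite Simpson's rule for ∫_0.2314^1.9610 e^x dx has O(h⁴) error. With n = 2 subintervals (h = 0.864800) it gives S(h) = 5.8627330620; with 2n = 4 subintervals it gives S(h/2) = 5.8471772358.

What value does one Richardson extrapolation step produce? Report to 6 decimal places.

5.846140

Method order is 4; weight 2^4 = 16.
16·5.8471772358 − 5.8627330620 = 87.6921027108
Divide by 2^4 − 1 = 15.
Result: 5.8461401807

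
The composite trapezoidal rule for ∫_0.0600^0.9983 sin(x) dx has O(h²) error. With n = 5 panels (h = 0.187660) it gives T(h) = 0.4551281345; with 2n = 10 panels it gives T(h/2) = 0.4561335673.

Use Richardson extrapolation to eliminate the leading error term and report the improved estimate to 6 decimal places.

0.456469

Leading term ∝ h^2; use weight 4 = 2^2.
Weighted: 1.8245342692 − 0.4551281345 = 1.3694061347
(4 × 0.4561335673 − 0.4551281345)/(4 − 1) = 0.4564687116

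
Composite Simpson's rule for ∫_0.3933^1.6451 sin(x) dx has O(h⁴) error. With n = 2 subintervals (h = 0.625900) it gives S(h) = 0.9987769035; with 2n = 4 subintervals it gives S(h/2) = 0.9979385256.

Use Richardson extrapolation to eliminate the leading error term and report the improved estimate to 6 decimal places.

Error is O(h^4); halving h shrinks it by 2^4 = 16.
A(h/2) − A(h) = 0.9979385256 − 0.9987769035 = -0.0008383779
Correction (A(h/2) − A(h))/(16 − 1) = (-0.0008383779)/15 = -0.0000558919
R = A(h/2) + (A(h/2) − A(h))/15 = 0.9979385256 − 0.0000558919 = 0.9978826337

0.997883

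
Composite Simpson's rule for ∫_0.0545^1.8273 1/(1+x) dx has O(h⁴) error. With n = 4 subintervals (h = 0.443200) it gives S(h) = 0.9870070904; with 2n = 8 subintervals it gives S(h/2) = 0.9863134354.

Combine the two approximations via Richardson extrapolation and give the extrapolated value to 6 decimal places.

0.986267

Leading term ∝ h^4; use weight 16 = 2^4.
Numerator 16*A(h/2) − A(h) = 16*0.9863134354 − 0.9870070904 = 14.7940078760
R = 14.7940078760/15 = 0.9862671917
Gap between inputs: 6.937e-04; correction applied: −0.0000462437.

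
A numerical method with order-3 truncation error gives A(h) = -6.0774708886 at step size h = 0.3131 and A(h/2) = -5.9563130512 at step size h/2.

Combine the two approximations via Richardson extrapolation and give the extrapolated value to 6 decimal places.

-5.939005

Error is O(h^3); halving h shrinks it by 2^3 = 8.
Top: 8(-5.9563130512) − (-6.0774708886) = -41.5730335210
(8*(-5.9563130512) − (-6.0774708886))/(8 − 1) = -5.9390047887
Correction |R − A(h/2)| = 1.731e-02; gap |A(h/2) − A(h)| = 1.212e-01.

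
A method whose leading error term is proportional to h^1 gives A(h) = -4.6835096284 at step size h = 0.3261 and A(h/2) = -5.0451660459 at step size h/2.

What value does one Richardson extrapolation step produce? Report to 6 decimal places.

-5.406822

Error is O(h^1); halving h shrinks it by 2^1 = 2.
2·(-5.0451660459) = -10.0903320918; subtract (-4.6835096284) → -5.4068224634
Divide by 2^1 − 1 = 1.
R = (-5.4068224634)/1 = -5.4068224634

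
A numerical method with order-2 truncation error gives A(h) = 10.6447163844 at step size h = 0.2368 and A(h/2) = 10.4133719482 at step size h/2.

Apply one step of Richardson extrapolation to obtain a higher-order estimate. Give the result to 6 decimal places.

10.336257

Order 2 gives 2^r = 4 and 2^r − 1 = 3.
Numerator 4×A(h/2) − A(h) = 4×10.4133719482 − 10.6447163844 = 31.0087714084
Extrapolated: 31.0087714084 / 3 = 10.3362571361
Shift from A(h/2): −0.0771148121.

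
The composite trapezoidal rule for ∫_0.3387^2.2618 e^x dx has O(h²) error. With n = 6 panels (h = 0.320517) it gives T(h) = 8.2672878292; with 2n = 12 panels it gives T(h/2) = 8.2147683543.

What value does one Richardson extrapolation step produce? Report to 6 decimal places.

With r = 2 the leading error scales as h^2, so the weight is 2^2 = 4.
4·8.2147683543 − 8.2672878292 = 24.5917855880
Denominator 4 − 1 = 3.
So the Richardson estimate is 8.1972618627.

8.197262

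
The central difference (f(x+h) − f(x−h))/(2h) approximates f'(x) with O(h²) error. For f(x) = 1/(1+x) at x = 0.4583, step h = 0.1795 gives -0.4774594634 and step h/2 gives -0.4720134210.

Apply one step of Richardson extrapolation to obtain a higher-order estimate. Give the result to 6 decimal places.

-0.470198

Order 2 gives 2^r = 4 and 2^r − 1 = 3.
4 × (-0.4720134210) = -1.8880536840; (-1.8880536840) − (-0.4774594634) = -1.4105942206
R = (-1.4105942206)/3 = -0.4701980735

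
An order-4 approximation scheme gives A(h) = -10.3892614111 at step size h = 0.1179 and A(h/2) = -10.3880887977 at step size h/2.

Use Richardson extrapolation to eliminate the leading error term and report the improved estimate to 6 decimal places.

Order 4 gives 2^r = 16 and 2^r − 1 = 15.
16·(-10.3880887977) = -166.2094207632; subtract (-10.3892614111) → -155.8201593521
Divide by 2^4 − 1 = 15.
Result: -10.3880106235

-10.388011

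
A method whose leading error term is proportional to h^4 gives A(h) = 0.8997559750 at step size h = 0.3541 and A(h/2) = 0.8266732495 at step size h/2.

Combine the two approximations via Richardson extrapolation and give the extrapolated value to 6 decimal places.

r = 4: numerator weight 16, denominator 15.
2^4 × A(h/2) = 13.2267719920; minus A(h) gives 12.3270160170.
(16 × 0.8266732495 − 0.8997559750)/(16 − 1) = 0.8218010678
Correction |R − A(h/2)| = 4.872e-03; gap |A(h/2) − A(h)| = 7.308e-02.

0.821801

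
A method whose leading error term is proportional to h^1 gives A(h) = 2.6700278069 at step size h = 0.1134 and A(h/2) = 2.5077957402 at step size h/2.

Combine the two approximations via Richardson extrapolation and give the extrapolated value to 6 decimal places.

2.345564

Order 1 gives 2^r = 2 and 2^r − 1 = 1.
2×2.5077957402 = 5.0155914804; subtract 2.6700278069 → 2.3455636735
Extrapolated: 2.3455636735 / 1 = 2.3455636735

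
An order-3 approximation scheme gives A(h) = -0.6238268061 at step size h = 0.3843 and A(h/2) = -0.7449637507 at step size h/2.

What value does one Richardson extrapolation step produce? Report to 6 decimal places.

r = 3: numerator weight 8, denominator 7.
8×(-0.7449637507) = -5.9597100056; subtract (-0.6238268061) → -5.3358831995
R = (-5.3358831995)/7 = -0.7622690285

-0.762269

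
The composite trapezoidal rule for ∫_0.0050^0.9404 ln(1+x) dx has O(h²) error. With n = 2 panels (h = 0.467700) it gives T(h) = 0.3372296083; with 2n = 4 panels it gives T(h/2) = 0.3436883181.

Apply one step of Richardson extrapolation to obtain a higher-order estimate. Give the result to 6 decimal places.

Method order is 2; weight 2^2 = 4.
4×0.3436883181 = 1.3747532724; 1.3747532724 − 0.3372296083 = 1.0375236641
Divide by 2^2 − 1 = 3.
1.0375236641 ÷ 3 = 0.3458412214

0.345841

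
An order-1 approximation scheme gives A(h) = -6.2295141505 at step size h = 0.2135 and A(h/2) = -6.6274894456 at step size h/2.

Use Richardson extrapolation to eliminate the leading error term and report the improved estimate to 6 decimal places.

r = 1, so 2^r = 2.
2*(-6.6274894456) − (-6.2295141505) = -7.0254647407
R = (-7.0254647407)/1 = -7.0254647407
Gap between inputs: 3.980e-01; correction applied: −0.3979752951.

-7.025465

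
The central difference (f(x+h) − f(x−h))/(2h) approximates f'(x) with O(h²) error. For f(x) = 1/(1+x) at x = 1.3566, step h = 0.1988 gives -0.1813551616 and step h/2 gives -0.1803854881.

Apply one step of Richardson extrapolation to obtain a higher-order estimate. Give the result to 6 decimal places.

Method order is 2; weight 2^2 = 4.
Difference of the inputs: -0.1803854881 − (-0.1813551616) = 0.0009696735
Correction (A(h/2) − A(h))/(4 − 1) = 0.0009696735/3 = 0.0003232245
R = -0.1803854881 + 0.0003232245 = -0.1800622636
Correction |R − A(h/2)| = 3.232e-04; gap |A(h/2) − A(h)| = 9.697e-04.

-0.180062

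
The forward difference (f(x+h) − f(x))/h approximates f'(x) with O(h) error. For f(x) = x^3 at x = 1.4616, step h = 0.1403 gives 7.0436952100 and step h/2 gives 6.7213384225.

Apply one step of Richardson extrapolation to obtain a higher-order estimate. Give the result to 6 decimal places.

Error is O(h^1); halving h shrinks it by 2^1 = 2.
2^1 × A(h/2) = 13.4426768450; minus A(h) gives 6.3989816350.
Divide by 2^1 − 1 = 1.
(2 × 6.7213384225 − 7.0436952100)/(2 − 1) = 6.3989816350
Gap between inputs: 3.224e-01; correction applied: −0.3223567875.

6.398982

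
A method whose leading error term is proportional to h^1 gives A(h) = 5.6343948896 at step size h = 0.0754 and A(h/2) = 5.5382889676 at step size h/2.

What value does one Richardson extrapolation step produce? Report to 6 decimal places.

5.442183

Method order is 1; weight 2^1 = 2.
2*5.5382889676 = 11.0765779352; subtract 5.6343948896 → 5.4421830456
Extrapolated: 5.4421830456 / 1 = 5.4421830456
Gap between inputs: 9.611e-02; correction applied: −0.0961059220.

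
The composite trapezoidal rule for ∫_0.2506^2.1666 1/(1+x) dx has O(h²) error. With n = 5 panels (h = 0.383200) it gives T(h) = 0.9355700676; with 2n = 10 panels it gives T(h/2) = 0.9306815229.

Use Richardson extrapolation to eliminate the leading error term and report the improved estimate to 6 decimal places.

0.929052

Method order is 2; weight 2^2 = 4.
4·0.9306815229 = 3.7227260916; subtract 0.9355700676 → 2.7871560240
Extrapolated: 2.7871560240 / 3 = 0.9290520080
Gap between inputs: 4.889e-03; correction applied: −0.0016295149.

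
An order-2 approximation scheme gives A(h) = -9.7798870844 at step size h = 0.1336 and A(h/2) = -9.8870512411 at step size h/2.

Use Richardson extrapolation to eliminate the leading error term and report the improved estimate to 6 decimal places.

-9.922773

Method order is 2; weight 2^2 = 4.
4×(-9.8870512411) − (-9.7798870844) = -29.7683178800
Divide by 2^2 − 1 = 3.
Result: -9.9227726267
Correction |R − A(h/2)| = 3.572e-02; gap |A(h/2) − A(h)| = 1.072e-01.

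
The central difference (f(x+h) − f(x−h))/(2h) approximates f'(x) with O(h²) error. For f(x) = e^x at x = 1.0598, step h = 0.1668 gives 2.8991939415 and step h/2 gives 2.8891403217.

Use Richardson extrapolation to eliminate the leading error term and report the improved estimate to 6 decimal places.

2.885789

r = 2: numerator weight 4, denominator 3.
2^2*A(h/2) = 11.5565612868; minus A(h) gives 8.6573673453.
(4*2.8891403217 − 2.8991939415)/(4 − 1) = 2.8857891151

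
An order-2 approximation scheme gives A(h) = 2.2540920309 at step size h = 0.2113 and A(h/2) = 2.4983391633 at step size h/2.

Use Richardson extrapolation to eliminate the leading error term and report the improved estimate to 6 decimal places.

Leading term ∝ h^2; use weight 4 = 2^2.
2^2 × A(h/2) = 9.9933566532; minus A(h) gives 7.7392646223.
Divide by 2^2 − 1 = 3.
Extrapolated: 7.7392646223 / 3 = 2.5797548741

2.579755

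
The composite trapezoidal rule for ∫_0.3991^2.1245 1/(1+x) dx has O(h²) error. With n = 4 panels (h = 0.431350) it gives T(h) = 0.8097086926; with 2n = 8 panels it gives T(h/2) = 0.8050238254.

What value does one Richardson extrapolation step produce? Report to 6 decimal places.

0.803462

r = 2: numerator weight 4, denominator 3.
Numerator 4·A(h/2) − A(h) = 4·0.8050238254 − 0.8097086926 = 2.4103866090
Divide by 2^2 − 1 = 3.
Result: 0.8034622030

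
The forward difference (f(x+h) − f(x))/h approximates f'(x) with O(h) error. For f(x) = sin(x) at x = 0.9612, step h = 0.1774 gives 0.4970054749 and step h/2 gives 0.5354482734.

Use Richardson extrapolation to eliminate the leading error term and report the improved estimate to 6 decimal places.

Error is O(h^1); halving h shrinks it by 2^1 = 2.
Weighted: 1.0708965468 − 0.4970054749 = 0.5738910719
Denominator 2 − 1 = 1.
0.5738910719 ÷ 1 = 0.5738910719
Correction |R − A(h/2)| = 3.844e-02; gap |A(h/2) − A(h)| = 3.844e-02.

0.573891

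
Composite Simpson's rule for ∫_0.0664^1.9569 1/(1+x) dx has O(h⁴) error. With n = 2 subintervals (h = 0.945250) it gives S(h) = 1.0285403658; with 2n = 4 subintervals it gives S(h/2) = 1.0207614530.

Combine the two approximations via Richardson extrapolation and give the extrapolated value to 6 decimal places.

1.020243

With r = 4 the leading error scales as h^4, so the weight is 2^4 = 16.
2^4·A(h/2) = 16.3321832480; minus A(h) gives 15.3036428822.
15.3036428822 ÷ 15 = 1.0202428588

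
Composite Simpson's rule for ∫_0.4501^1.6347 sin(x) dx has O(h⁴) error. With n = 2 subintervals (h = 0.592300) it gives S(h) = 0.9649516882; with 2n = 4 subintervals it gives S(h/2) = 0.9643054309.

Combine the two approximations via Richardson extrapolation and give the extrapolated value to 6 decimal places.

Order 4 gives 2^r = 16 and 2^r − 1 = 15.
Weighted: 15.4288868944 − 0.9649516882 = 14.4639352062
(16×0.9643054309 − 0.9649516882)/(16 − 1) = 0.9642623471
Gap between inputs: 6.463e-04; correction applied: −0.0000430838.

0.964262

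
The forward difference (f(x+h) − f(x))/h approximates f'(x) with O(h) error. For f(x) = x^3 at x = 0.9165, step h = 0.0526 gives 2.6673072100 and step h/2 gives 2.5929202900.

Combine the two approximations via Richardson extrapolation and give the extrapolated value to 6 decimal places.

2.518533

Error is O(h^1); halving h shrinks it by 2^1 = 2.
Weighted: 5.1858405800 − 2.6673072100 = 2.5185333700
Divide by 2^1 − 1 = 1.
R = 2.5185333700/1 = 2.5185333700
Correction |R − A(h/2)| = 7.439e-02; gap |A(h/2) − A(h)| = 7.439e-02.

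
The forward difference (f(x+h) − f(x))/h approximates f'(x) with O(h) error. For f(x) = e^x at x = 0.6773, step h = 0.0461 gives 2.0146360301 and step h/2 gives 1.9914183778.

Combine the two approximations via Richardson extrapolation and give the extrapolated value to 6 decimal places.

1.968201

With r = 1 the leading error scales as h^1, so the weight is 2^1 = 2.
Numerator 2·A(h/2) − A(h) = 2·1.9914183778 − 2.0146360301 = 1.9682007255
Extrapolated: 1.9682007255 / 1 = 1.9682007255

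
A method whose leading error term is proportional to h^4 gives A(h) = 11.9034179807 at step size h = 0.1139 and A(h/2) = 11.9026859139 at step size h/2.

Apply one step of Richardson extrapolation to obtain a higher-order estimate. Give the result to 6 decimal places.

11.902637

Error is O(h^4); halving h shrinks it by 2^4 = 16.
16×11.9026859139 = 190.4429746224; 190.4429746224 − 11.9034179807 = 178.5395566417
Denominator 16 − 1 = 15.
R = 178.5395566417/15 = 11.9026371094
Gap between inputs: 7.321e-04; correction applied: −0.0000488045.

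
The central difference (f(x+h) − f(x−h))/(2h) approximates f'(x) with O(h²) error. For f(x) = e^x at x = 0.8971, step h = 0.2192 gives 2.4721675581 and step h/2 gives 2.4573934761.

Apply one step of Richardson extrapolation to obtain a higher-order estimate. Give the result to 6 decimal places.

2.452469

r = 2: numerator weight 4, denominator 3.
4·2.4573934761 − 2.4721675581 = 7.3574063463
Divide by 2^2 − 1 = 3.
Result: 2.4524687821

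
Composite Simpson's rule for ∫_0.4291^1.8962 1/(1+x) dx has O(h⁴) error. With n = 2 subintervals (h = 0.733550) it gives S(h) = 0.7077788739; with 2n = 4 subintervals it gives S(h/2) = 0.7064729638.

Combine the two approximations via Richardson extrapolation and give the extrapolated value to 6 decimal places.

r = 4: numerator weight 16, denominator 15.
Numerator 16*A(h/2) − A(h) = 16*0.7064729638 − 0.7077788739 = 10.5957885469
Denominator 16 − 1 = 15.
So the Richardson estimate is 0.7063859031.

0.706386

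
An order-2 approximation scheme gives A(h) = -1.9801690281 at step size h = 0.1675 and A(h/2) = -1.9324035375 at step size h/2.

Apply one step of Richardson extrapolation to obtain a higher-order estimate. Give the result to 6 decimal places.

-1.916482

Order 2 gives 2^r = 4 and 2^r − 1 = 3.
4·(-1.9324035375) = -7.7296141500; (-7.7296141500) − (-1.9801690281) = -5.7494451219
Divide by 2^2 − 1 = 3.
Result: -1.9164817073
Gap between inputs: 4.777e-02; correction applied: +0.0159218302.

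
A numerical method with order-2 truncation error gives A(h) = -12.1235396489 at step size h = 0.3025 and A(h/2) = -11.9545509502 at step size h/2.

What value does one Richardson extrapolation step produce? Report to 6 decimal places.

-11.898221

With r = 2 the leading error scales as h^2, so the weight is 2^2 = 4.
4×(-11.9545509502) − (-12.1235396489) = -35.6946641519
(-35.6946641519) ÷ 3 = -11.8982213840
Correction |R − A(h/2)| = 5.633e-02; gap |A(h/2) − A(h)| = 1.690e-01.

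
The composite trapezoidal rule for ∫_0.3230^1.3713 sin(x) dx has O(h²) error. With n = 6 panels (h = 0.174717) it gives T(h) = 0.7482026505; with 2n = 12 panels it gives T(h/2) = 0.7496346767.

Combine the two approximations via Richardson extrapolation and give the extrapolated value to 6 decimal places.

0.750112

The method has order 2: 2^2 = 4.
Weighted: 2.9985387068 − 0.7482026505 = 2.2503360563
Denominator 4 − 1 = 3.
2.2503360563 ÷ 3 = 0.7501120188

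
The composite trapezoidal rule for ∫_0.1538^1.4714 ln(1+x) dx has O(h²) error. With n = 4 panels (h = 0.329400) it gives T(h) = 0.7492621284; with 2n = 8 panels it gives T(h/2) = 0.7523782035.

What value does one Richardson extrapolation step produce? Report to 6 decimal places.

0.753417

With r = 2 the leading error scales as h^2, so the weight is 2^2 = 4.
Top: 4(0.7523782035) − (0.7492621284) = 2.2602506856
Denominator 4 − 1 = 3.
So the Richardson estimate is 0.7534168952.
Gap between inputs: 3.116e-03; correction applied: +0.0010386917.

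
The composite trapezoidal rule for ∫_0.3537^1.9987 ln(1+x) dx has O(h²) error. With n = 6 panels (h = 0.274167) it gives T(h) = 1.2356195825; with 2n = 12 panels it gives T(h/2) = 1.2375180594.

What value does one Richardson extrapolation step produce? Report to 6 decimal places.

1.238151

r = 2, so 2^r = 4.
Numerator 4×A(h/2) − A(h) = 4×1.2375180594 − 1.2356195825 = 3.7144526551
Denominator 4 − 1 = 3.
So the Richardson estimate is 1.2381508850.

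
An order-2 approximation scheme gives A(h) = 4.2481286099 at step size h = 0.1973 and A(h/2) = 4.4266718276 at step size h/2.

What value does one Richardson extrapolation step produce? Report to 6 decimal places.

Error is O(h^2); halving h shrinks it by 2^2 = 4.
4 × 4.4266718276 = 17.7066873104; 17.7066873104 − 4.2481286099 = 13.4585587005
Denominator 4 − 1 = 3.
R = 13.4585587005/3 = 4.4861862335
Gap between inputs: 1.785e-01; correction applied: +0.0595144059.

4.486186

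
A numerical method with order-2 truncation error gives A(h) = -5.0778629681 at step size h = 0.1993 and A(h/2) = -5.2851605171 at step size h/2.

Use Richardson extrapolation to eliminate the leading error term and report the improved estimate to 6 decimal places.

r = 2: numerator weight 4, denominator 3.
4×(-5.2851605171) − (-5.0778629681) = -16.0627791003
Divide by 2^2 − 1 = 3.
Result: -5.3542597001
Shift from A(h/2): −0.0690991830.

-5.354260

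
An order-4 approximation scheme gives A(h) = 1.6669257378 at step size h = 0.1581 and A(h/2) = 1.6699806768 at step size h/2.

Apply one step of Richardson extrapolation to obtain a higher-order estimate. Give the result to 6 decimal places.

1.670184

r = 4, so 2^r = 16.
16*1.6699806768 − 1.6669257378 = 25.0527650910
Extrapolated: 25.0527650910 / 15 = 1.6701843394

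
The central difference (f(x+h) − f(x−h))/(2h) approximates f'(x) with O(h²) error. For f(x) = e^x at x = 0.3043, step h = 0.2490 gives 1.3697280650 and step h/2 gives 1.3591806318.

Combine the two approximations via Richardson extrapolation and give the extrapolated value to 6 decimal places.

1.355665

Method order is 2; weight 2^2 = 4.
4·1.3591806318 − 1.3697280650 = 4.0669944622
(4·1.3591806318 − 1.3697280650)/(4 − 1) = 1.3556648207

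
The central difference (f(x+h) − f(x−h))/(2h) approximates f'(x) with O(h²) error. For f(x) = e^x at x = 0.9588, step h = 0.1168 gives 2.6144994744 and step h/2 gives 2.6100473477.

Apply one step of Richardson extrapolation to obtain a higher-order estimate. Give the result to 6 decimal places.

The method has order 2: 2^2 = 4.
Difference of the inputs: 2.6100473477 − 2.6144994744 = -0.0044521267
Correction (A(h/2) − A(h))/(4 − 1) = (-0.0044521267)/3 = -0.0014840422
R = A(h/2) + (A(h/2) − A(h))/3 = 2.6100473477 − 0.0014840422 = 2.6085633055

2.608563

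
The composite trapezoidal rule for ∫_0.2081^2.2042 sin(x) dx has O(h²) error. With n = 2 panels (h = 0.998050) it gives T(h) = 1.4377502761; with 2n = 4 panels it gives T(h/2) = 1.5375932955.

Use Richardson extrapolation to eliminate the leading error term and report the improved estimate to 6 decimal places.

r = 2: numerator weight 4, denominator 3.
Numerator 4·A(h/2) − A(h) = 4·1.5375932955 − 1.4377502761 = 4.7126229059
Extrapolated: 4.7126229059 / 3 = 1.5708743020

1.570874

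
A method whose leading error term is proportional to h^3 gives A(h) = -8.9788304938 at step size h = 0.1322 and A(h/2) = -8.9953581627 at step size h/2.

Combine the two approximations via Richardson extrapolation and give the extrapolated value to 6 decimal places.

Error is O(h^3); halving h shrinks it by 2^3 = 8.
8*(-8.9953581627) = -71.9628653016; (-71.9628653016) − (-8.9788304938) = -62.9840348078
(-62.9840348078) ÷ 7 = -8.9977192583
Correction |R − A(h/2)| = 2.361e-03; gap |A(h/2) − A(h)| = 1.653e-02.

-8.997719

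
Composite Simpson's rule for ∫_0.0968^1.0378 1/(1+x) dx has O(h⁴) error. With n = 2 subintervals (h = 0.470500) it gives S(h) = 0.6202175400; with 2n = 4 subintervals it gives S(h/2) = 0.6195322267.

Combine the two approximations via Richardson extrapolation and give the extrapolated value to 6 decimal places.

Method order is 4; weight 2^4 = 16.
Numerator 16 × A(h/2) − A(h) = 16 × 0.6195322267 − 0.6202175400 = 9.2922980872
Divide by 2^4 − 1 = 15.
R = 9.2922980872/15 = 0.6194865391
Shift from A(h/2): −0.0000456876.

0.619487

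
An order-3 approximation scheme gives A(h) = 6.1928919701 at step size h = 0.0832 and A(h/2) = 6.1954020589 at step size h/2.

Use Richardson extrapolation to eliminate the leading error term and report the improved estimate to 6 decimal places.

6.195761

With r = 3 the leading error scales as h^3, so the weight is 2^3 = 8.
A(h/2) − A(h) = 6.1954020589 − 6.1928919701 = 0.0025100888
Correction (A(h/2) − A(h))/(8 − 1) = 0.0025100888/7 = 0.0003585841
R = 6.1954020589 + 0.0003585841 = 6.1957606430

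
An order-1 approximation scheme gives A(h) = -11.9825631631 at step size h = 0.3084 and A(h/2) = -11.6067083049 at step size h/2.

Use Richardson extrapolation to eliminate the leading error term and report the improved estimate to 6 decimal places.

Method order is 1; weight 2^1 = 2.
Weighted: (-23.2134166098) − (-11.9825631631) = -11.2308534467
(-11.2308534467) ÷ 1 = -11.2308534467
Gap between inputs: 3.759e-01; correction applied: +0.3758548582.

-11.230853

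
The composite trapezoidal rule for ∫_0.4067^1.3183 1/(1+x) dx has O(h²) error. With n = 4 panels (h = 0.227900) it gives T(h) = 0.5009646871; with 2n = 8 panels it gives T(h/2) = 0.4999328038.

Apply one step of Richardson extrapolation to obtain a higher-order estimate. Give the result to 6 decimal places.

With r = 2 the leading error scales as h^2, so the weight is 2^2 = 4.
4·0.4999328038 = 1.9997312152; subtract 0.5009646871 → 1.4987665281
R = 1.4987665281/3 = 0.4995888427

0.499589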